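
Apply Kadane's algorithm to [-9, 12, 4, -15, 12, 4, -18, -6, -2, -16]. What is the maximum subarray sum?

Using Kadane's algorithm on [-9, 12, 4, -15, 12, 4, -18, -6, -2, -16]:

Scanning through the array:
Position 1 (value 12): max_ending_here = 12, max_so_far = 12
Position 2 (value 4): max_ending_here = 16, max_so_far = 16
Position 3 (value -15): max_ending_here = 1, max_so_far = 16
Position 4 (value 12): max_ending_here = 13, max_so_far = 16
Position 5 (value 4): max_ending_here = 17, max_so_far = 17
Position 6 (value -18): max_ending_here = -1, max_so_far = 17
Position 7 (value -6): max_ending_here = -6, max_so_far = 17
Position 8 (value -2): max_ending_here = -2, max_so_far = 17
Position 9 (value -16): max_ending_here = -16, max_so_far = 17

Maximum subarray: [12, 4, -15, 12, 4]
Maximum sum: 17

The maximum subarray is [12, 4, -15, 12, 4] with sum 17. This subarray runs from index 1 to index 5.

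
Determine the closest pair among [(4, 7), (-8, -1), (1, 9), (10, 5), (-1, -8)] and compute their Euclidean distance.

Computing all pairwise distances among 5 points:

d((4, 7), (-8, -1)) = 14.4222
d((4, 7), (1, 9)) = 3.6056 <-- minimum
d((4, 7), (10, 5)) = 6.3246
d((4, 7), (-1, -8)) = 15.8114
d((-8, -1), (1, 9)) = 13.4536
d((-8, -1), (10, 5)) = 18.9737
d((-8, -1), (-1, -8)) = 9.8995
d((1, 9), (10, 5)) = 9.8489
d((1, 9), (-1, -8)) = 17.1172
d((10, 5), (-1, -8)) = 17.0294

Closest pair: (4, 7) and (1, 9) with distance 3.6056

The closest pair is (4, 7) and (1, 9) with Euclidean distance 3.6056. For 5 points, brute-force pairwise comparison is shown above. For large n, the divide-and-conquer algorithm (sort by x, recurse on halves, check the dividing strip) achieves O(n log n).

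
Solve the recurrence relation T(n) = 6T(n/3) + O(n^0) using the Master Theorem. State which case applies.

Master Theorem for T(n) = 6T(n/3) + O(n^0):

a = 6, b = 3, c = 0
log_b(a) = log_3(6) = 1.6309

Case 1: c = 0 < log_3(6) = 1.6309
T(n) = O(n^(log_3 6))

For T(n) = 6T(n/3) + O(n^0): log_3(6) = 1.6309. This is Case 1 of the Master Theorem (c < log_b(a), work dominated by leaves), giving O(n^(log_3 6)).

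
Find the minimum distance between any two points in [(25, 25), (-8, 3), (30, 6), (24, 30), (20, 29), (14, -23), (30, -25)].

Computing all pairwise distances among 7 points:

d((25, 25), (-8, 3)) = 39.6611
d((25, 25), (30, 6)) = 19.6469
d((25, 25), (24, 30)) = 5.099
d((25, 25), (20, 29)) = 6.4031
d((25, 25), (14, -23)) = 49.2443
d((25, 25), (30, -25)) = 50.2494
d((-8, 3), (30, 6)) = 38.1182
d((-8, 3), (24, 30)) = 41.8688
d((-8, 3), (20, 29)) = 38.2099
d((-8, 3), (14, -23)) = 34.0588
d((-8, 3), (30, -25)) = 47.2017
d((30, 6), (24, 30)) = 24.7386
d((30, 6), (20, 29)) = 25.0799
d((30, 6), (14, -23)) = 33.121
d((30, 6), (30, -25)) = 31.0
d((24, 30), (20, 29)) = 4.1231 <-- minimum
d((24, 30), (14, -23)) = 53.9351
d((24, 30), (30, -25)) = 55.3263
d((20, 29), (14, -23)) = 52.345
d((20, 29), (30, -25)) = 54.9181
d((14, -23), (30, -25)) = 16.1245

Closest pair: (24, 30) and (20, 29) with distance 4.1231

The closest pair is (24, 30) and (20, 29) with Euclidean distance 4.1231. For 7 points, brute-force pairwise comparison is shown above. For large n, the divide-and-conquer algorithm (sort by x, recurse on halves, check the dividing strip) achieves O(n log n).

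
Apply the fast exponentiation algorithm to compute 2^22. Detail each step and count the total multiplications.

Computing 2^22 by squaring (build up from 2^1; each line after the first costs one multiplication):

2^1 = 2
2^2 = (2^1)^2 = 2^2 = 4
2^4 = (2^2)^2 = 4^2 = 16
2^5 = 2 * 2^4 = 2 * 16 = 32
2^10 = (2^5)^2 = 32^2 = 1024
2^11 = 2 * 2^10 = 2 * 1024 = 2048
2^22 = (2^11)^2 = 2048^2 = 4194304

Result: 4194304
Multiplications needed: 6 (6 lines after 2^1)

2^22 = 4194304. Using exponentiation by squaring, this requires 6 multiplications. The key idea: if the exponent is even, square the half-power; if odd, multiply by the base once.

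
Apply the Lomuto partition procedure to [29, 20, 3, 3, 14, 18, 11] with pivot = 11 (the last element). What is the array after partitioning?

Lomuto partition with pivot = 11:

Initial array: [29, 20, 3, 3, 14, 18, 11]

arr[0]=29 > 11: no swap
arr[1]=20 > 11: no swap
arr[2]=3 <= 11: swap with position 0, array becomes [3, 20, 29, 3, 14, 18, 11]
arr[3]=3 <= 11: swap with position 1, array becomes [3, 3, 29, 20, 14, 18, 11]
arr[4]=14 > 11: no swap
arr[5]=18 > 11: no swap

Place pivot at position 2: [3, 3, 11, 20, 14, 18, 29]
Pivot position: 2

After partitioning with pivot 11, the array becomes [3, 3, 11, 20, 14, 18, 29]. The pivot is placed at index 2. All elements to the left of the pivot are <= 11, and all elements to the right are > 11.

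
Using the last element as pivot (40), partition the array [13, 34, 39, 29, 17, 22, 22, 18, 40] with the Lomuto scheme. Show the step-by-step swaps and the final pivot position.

Lomuto partition with pivot = 40:

Initial array: [13, 34, 39, 29, 17, 22, 22, 18, 40]

arr[0]=13 <= 40: swap with position 0, array becomes [13, 34, 39, 29, 17, 22, 22, 18, 40]
arr[1]=34 <= 40: swap with position 1, array becomes [13, 34, 39, 29, 17, 22, 22, 18, 40]
arr[2]=39 <= 40: swap with position 2, array becomes [13, 34, 39, 29, 17, 22, 22, 18, 40]
arr[3]=29 <= 40: swap with position 3, array becomes [13, 34, 39, 29, 17, 22, 22, 18, 40]
arr[4]=17 <= 40: swap with position 4, array becomes [13, 34, 39, 29, 17, 22, 22, 18, 40]
arr[5]=22 <= 40: swap with position 5, array becomes [13, 34, 39, 29, 17, 22, 22, 18, 40]
arr[6]=22 <= 40: swap with position 6, array becomes [13, 34, 39, 29, 17, 22, 22, 18, 40]
arr[7]=18 <= 40: swap with position 7, array becomes [13, 34, 39, 29, 17, 22, 22, 18, 40]

Place pivot at position 8: [13, 34, 39, 29, 17, 22, 22, 18, 40]
Pivot position: 8

After partitioning with pivot 40, the array becomes [13, 34, 39, 29, 17, 22, 22, 18, 40]. The pivot is placed at index 8. All elements to the left of the pivot are <= 40, and all elements to the right are > 40.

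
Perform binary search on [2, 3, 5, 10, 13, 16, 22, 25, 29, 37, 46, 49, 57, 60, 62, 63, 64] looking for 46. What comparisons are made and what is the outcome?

Binary search for 46 in [2, 3, 5, 10, 13, 16, 22, 25, 29, 37, 46, 49, 57, 60, 62, 63, 64]:

lo=0, hi=16, mid=8, arr[mid]=29 -> 29 < 46, search right half
lo=9, hi=16, mid=12, arr[mid]=57 -> 57 > 46, search left half
lo=9, hi=11, mid=10, arr[mid]=46 -> Found target at index 10!

Binary search finds 46 at index 10 after 3 comparisons. The search repeatedly halves the search space by comparing with the middle element.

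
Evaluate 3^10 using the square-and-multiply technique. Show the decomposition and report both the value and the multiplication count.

Computing 3^10 by squaring (build up from 3^1; each line after the first costs one multiplication):

3^1 = 3
3^2 = (3^1)^2 = 3^2 = 9
3^4 = (3^2)^2 = 9^2 = 81
3^5 = 3 * 3^4 = 3 * 81 = 243
3^10 = (3^5)^2 = 243^2 = 59049

Result: 59049
Multiplications needed: 4 (4 lines after 3^1)

3^10 = 59049. Using exponentiation by squaring, this requires 4 multiplications. The key idea: if the exponent is even, square the half-power; if odd, multiply by the base once.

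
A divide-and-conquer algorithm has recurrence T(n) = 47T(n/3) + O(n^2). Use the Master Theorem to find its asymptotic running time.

Master Theorem for T(n) = 47T(n/3) + O(n^2):

a = 47, b = 3, c = 2
log_b(a) = log_3(47) = 3.5046

Case 1: c = 2 < log_3(47) = 3.5046
T(n) = O(n^(log_3 47))

For T(n) = 47T(n/3) + O(n^2): log_3(47) = 3.5046. This is Case 1 of the Master Theorem (c < log_b(a), work dominated by leaves), giving O(n^(log_3 47)).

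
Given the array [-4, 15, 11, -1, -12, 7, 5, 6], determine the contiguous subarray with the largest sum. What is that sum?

Using Kadane's algorithm on [-4, 15, 11, -1, -12, 7, 5, 6]:

Scanning through the array:
Position 1 (value 15): max_ending_here = 15, max_so_far = 15
Position 2 (value 11): max_ending_here = 26, max_so_far = 26
Position 3 (value -1): max_ending_here = 25, max_so_far = 26
Position 4 (value -12): max_ending_here = 13, max_so_far = 26
Position 5 (value 7): max_ending_here = 20, max_so_far = 26
Position 6 (value 5): max_ending_here = 25, max_so_far = 26
Position 7 (value 6): max_ending_here = 31, max_so_far = 31

Maximum subarray: [15, 11, -1, -12, 7, 5, 6]
Maximum sum: 31

The maximum subarray is [15, 11, -1, -12, 7, 5, 6] with sum 31. This subarray runs from index 1 to index 7.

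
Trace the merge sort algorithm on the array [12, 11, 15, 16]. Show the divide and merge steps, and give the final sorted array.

Merge sort trace:

Split: [12, 11, 15, 16] -> [12, 11] and [15, 16]
  Split: [12, 11] -> [12] and [11]
  Merge: [12] + [11] -> [11, 12]
  Split: [15, 16] -> [15] and [16]
  Merge: [15] + [16] -> [15, 16]
Merge: [11, 12] + [15, 16] -> [11, 12, 15, 16]

Final sorted array: [11, 12, 15, 16]

The merge sort proceeds by recursively splitting the array and merging sorted halves.
After all merges, the sorted array is [11, 12, 15, 16].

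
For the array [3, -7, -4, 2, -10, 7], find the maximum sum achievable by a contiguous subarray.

Using Kadane's algorithm on [3, -7, -4, 2, -10, 7]:

Scanning through the array:
Position 1 (value -7): max_ending_here = -4, max_so_far = 3
Position 2 (value -4): max_ending_here = -4, max_so_far = 3
Position 3 (value 2): max_ending_here = 2, max_so_far = 3
Position 4 (value -10): max_ending_here = -8, max_so_far = 3
Position 5 (value 7): max_ending_here = 7, max_so_far = 7

Maximum subarray: [7]
Maximum sum: 7

The maximum subarray is [7] with sum 7. This subarray runs from index 5 to index 5.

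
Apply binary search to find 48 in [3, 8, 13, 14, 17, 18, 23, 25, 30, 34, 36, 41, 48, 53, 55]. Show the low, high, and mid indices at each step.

Binary search for 48 in [3, 8, 13, 14, 17, 18, 23, 25, 30, 34, 36, 41, 48, 53, 55]:

lo=0, hi=14, mid=7, arr[mid]=25 -> 25 < 48, search right half
lo=8, hi=14, mid=11, arr[mid]=41 -> 41 < 48, search right half
lo=12, hi=14, mid=13, arr[mid]=53 -> 53 > 48, search left half
lo=12, hi=12, mid=12, arr[mid]=48 -> Found target at index 12!

Binary search finds 48 at index 12 after 4 comparisons. The search repeatedly halves the search space by comparing with the middle element.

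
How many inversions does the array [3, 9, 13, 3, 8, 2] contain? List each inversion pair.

Finding inversions in [3, 9, 13, 3, 8, 2]:

(0, 5): arr[0]=3 > arr[5]=2
(1, 3): arr[1]=9 > arr[3]=3
(1, 4): arr[1]=9 > arr[4]=8
(1, 5): arr[1]=9 > arr[5]=2
(2, 3): arr[2]=13 > arr[3]=3
(2, 4): arr[2]=13 > arr[4]=8
(2, 5): arr[2]=13 > arr[5]=2
(3, 5): arr[3]=3 > arr[5]=2
(4, 5): arr[4]=8 > arr[5]=2

Total inversions: 9

The array has 9 inversion(s): (0,5), (1,3), (1,4), (1,5), (2,3), (2,4), (2,5), (3,5), (4,5). Each pair (i,j) satisfies i < j and arr[i] > arr[j].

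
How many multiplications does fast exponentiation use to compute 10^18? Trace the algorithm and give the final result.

Computing 10^18 by squaring (build up from 10^1; each line after the first costs one multiplication):

10^1 = 10
10^2 = (10^1)^2 = 10^2 = 100
10^4 = (10^2)^2 = 100^2 = 10000
10^8 = (10^4)^2 = 10000^2 = 100000000
10^9 = 10 * 10^8 = 10 * 100000000 = 1000000000
10^18 = (10^9)^2 = 1000000000^2 = 1000000000000000000

Result: 1000000000000000000
Multiplications needed: 5 (5 lines after 10^1)

10^18 = 1000000000000000000. Using exponentiation by squaring, this requires 5 multiplications. The key idea: if the exponent is even, square the half-power; if odd, multiply by the base once.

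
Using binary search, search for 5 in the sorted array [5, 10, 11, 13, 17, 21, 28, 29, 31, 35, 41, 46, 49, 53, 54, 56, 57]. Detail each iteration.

Binary search for 5 in [5, 10, 11, 13, 17, 21, 28, 29, 31, 35, 41, 46, 49, 53, 54, 56, 57]:

lo=0, hi=16, mid=8, arr[mid]=31 -> 31 > 5, search left half
lo=0, hi=7, mid=3, arr[mid]=13 -> 13 > 5, search left half
lo=0, hi=2, mid=1, arr[mid]=10 -> 10 > 5, search left half
lo=0, hi=0, mid=0, arr[mid]=5 -> Found target at index 0!

Binary search finds 5 at index 0 after 4 comparisons. The search repeatedly halves the search space by comparing with the middle element.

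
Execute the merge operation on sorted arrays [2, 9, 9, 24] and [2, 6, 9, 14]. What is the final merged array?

Merging process:

Compare 2 vs 2: take 2 from left. Merged: [2]
Compare 9 vs 2: take 2 from right. Merged: [2, 2]
Compare 9 vs 6: take 6 from right. Merged: [2, 2, 6]
Compare 9 vs 9: take 9 from left. Merged: [2, 2, 6, 9]
Compare 9 vs 9: take 9 from left. Merged: [2, 2, 6, 9, 9]
Compare 24 vs 9: take 9 from right. Merged: [2, 2, 6, 9, 9, 9]
Compare 24 vs 14: take 14 from right. Merged: [2, 2, 6, 9, 9, 9, 14]
Append remaining from left: [24]. Merged: [2, 2, 6, 9, 9, 9, 14, 24]

Final merged array: [2, 2, 6, 9, 9, 9, 14, 24]
Total comparisons: 7

The merged array is [2, 2, 6, 9, 9, 9, 14, 24], requiring 7 comparisons. The merge step runs in O(n) time where n is the total number of elements.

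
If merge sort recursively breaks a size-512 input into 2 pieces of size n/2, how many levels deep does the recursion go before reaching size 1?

For divide and conquer with division factor 2:

Problem sizes at each level:
Level 0: 512
Level 1: 256
Level 2: 128
Level 3: 64
Level 4: 32
Level 5: 16
Level 6: 8
Level 7: 4
Level 8: 2
Level 9: 1

The root is level 0 and the size-1 base case is level 9 (the tree spans levels 0 through 9, i.e. 10 levels counting the root), so the depth is the number of divisions: log_2(512) = 9

The recursion tree depth is log_2(512) = 9. At each level, the problem size is divided by 2, so it takes 9 divisions to reduce to a base case of size 1. The algorithm makes 2 recursive calls at each level.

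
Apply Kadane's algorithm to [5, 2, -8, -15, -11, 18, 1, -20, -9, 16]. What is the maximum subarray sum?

Using Kadane's algorithm on [5, 2, -8, -15, -11, 18, 1, -20, -9, 16]:

Scanning through the array:
Position 1 (value 2): max_ending_here = 7, max_so_far = 7
Position 2 (value -8): max_ending_here = -1, max_so_far = 7
Position 3 (value -15): max_ending_here = -15, max_so_far = 7
Position 4 (value -11): max_ending_here = -11, max_so_far = 7
Position 5 (value 18): max_ending_here = 18, max_so_far = 18
Position 6 (value 1): max_ending_here = 19, max_so_far = 19
Position 7 (value -20): max_ending_here = -1, max_so_far = 19
Position 8 (value -9): max_ending_here = -9, max_so_far = 19
Position 9 (value 16): max_ending_here = 16, max_so_far = 19

Maximum subarray: [18, 1]
Maximum sum: 19

The maximum subarray is [18, 1] with sum 19. This subarray runs from index 5 to index 6.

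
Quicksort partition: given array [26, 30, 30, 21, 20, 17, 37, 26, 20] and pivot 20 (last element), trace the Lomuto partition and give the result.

Lomuto partition with pivot = 20:

Initial array: [26, 30, 30, 21, 20, 17, 37, 26, 20]

arr[0]=26 > 20: no swap
arr[1]=30 > 20: no swap
arr[2]=30 > 20: no swap
arr[3]=21 > 20: no swap
arr[4]=20 <= 20: swap with position 0, array becomes [20, 30, 30, 21, 26, 17, 37, 26, 20]
arr[5]=17 <= 20: swap with position 1, array becomes [20, 17, 30, 21, 26, 30, 37, 26, 20]
arr[6]=37 > 20: no swap
arr[7]=26 > 20: no swap

Place pivot at position 2: [20, 17, 20, 21, 26, 30, 37, 26, 30]
Pivot position: 2

After partitioning with pivot 20, the array becomes [20, 17, 20, 21, 26, 30, 37, 26, 30]. The pivot is placed at index 2. All elements to the left of the pivot are <= 20, and all elements to the right are > 20.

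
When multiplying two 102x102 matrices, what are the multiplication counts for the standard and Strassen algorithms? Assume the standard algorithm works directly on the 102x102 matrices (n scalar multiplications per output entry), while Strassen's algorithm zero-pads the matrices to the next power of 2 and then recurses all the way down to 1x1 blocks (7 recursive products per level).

Matrix multiplication for 102x102 matrices:

Strassen's algorithm requires power-of-2 dimensions. Pad 102x102 to 128x128 (next power of 2).

Standard algorithm: 102^3 = 1061208 multiplications
Strassen's algorithm: 7^(log2(128)) = 7^7 = 823543 multiplications
Savings: 1061208 - 823543 = 237665 multiplications

Standard: 1061208 multiplications (102^3). Strassen: 823543 multiplications (7^7, after padding to 128x128). Strassen reduces 8 recursive multiplications to 7 at each level.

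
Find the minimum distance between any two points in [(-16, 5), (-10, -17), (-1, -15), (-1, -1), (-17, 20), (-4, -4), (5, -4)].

Computing all pairwise distances among 7 points:

d((-16, 5), (-10, -17)) = 22.8035
d((-16, 5), (-1, -15)) = 25.0
d((-16, 5), (-1, -1)) = 16.1555
d((-16, 5), (-17, 20)) = 15.0333
d((-16, 5), (-4, -4)) = 15.0
d((-16, 5), (5, -4)) = 22.8473
d((-10, -17), (-1, -15)) = 9.2195
d((-10, -17), (-1, -1)) = 18.3576
d((-10, -17), (-17, 20)) = 37.6563
d((-10, -17), (-4, -4)) = 14.3178
d((-10, -17), (5, -4)) = 19.8494
d((-1, -15), (-1, -1)) = 14.0
d((-1, -15), (-17, 20)) = 38.4838
d((-1, -15), (-4, -4)) = 11.4018
d((-1, -15), (5, -4)) = 12.53
d((-1, -1), (-17, 20)) = 26.4008
d((-1, -1), (-4, -4)) = 4.2426 <-- minimum
d((-1, -1), (5, -4)) = 6.7082
d((-17, 20), (-4, -4)) = 27.2947
d((-17, 20), (5, -4)) = 32.5576
d((-4, -4), (5, -4)) = 9.0

Closest pair: (-1, -1) and (-4, -4) with distance 4.2426

The closest pair is (-1, -1) and (-4, -4) with Euclidean distance 4.2426. For 7 points, brute-force pairwise comparison is shown above. For large n, the divide-and-conquer algorithm (sort by x, recurse on halves, check the dividing strip) achieves O(n log n).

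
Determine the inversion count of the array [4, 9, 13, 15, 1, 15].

Finding inversions in [4, 9, 13, 15, 1, 15]:

(0, 4): arr[0]=4 > arr[4]=1
(1, 4): arr[1]=9 > arr[4]=1
(2, 4): arr[2]=13 > arr[4]=1
(3, 4): arr[3]=15 > arr[4]=1

Total inversions: 4

The array has 4 inversion(s): (0,4), (1,4), (2,4), (3,4). Each pair (i,j) satisfies i < j and arr[i] > arr[j].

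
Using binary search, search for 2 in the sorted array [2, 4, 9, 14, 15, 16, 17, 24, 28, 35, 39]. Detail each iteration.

Binary search for 2 in [2, 4, 9, 14, 15, 16, 17, 24, 28, 35, 39]:

lo=0, hi=10, mid=5, arr[mid]=16 -> 16 > 2, search left half
lo=0, hi=4, mid=2, arr[mid]=9 -> 9 > 2, search left half
lo=0, hi=1, mid=0, arr[mid]=2 -> Found target at index 0!

Binary search finds 2 at index 0 after 3 comparisons. The search repeatedly halves the search space by comparing with the middle element.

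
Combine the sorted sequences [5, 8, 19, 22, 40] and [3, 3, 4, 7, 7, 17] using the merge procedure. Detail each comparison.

Merging process:

Compare 5 vs 3: take 3 from right. Merged: [3]
Compare 5 vs 3: take 3 from right. Merged: [3, 3]
Compare 5 vs 4: take 4 from right. Merged: [3, 3, 4]
Compare 5 vs 7: take 5 from left. Merged: [3, 3, 4, 5]
Compare 8 vs 7: take 7 from right. Merged: [3, 3, 4, 5, 7]
Compare 8 vs 7: take 7 from right. Merged: [3, 3, 4, 5, 7, 7]
Compare 8 vs 17: take 8 from left. Merged: [3, 3, 4, 5, 7, 7, 8]
Compare 19 vs 17: take 17 from right. Merged: [3, 3, 4, 5, 7, 7, 8, 17]
Append remaining from left: [19, 22, 40]. Merged: [3, 3, 4, 5, 7, 7, 8, 17, 19, 22, 40]

Final merged array: [3, 3, 4, 5, 7, 7, 8, 17, 19, 22, 40]
Total comparisons: 8

The merged array is [3, 3, 4, 5, 7, 7, 8, 17, 19, 22, 40], requiring 8 comparisons. The merge step runs in O(n) time where n is the total number of elements.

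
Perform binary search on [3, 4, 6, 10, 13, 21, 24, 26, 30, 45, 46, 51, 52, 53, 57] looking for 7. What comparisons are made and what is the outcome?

Binary search for 7 in [3, 4, 6, 10, 13, 21, 24, 26, 30, 45, 46, 51, 52, 53, 57]:

lo=0, hi=14, mid=7, arr[mid]=26 -> 26 > 7, search left half
lo=0, hi=6, mid=3, arr[mid]=10 -> 10 > 7, search left half
lo=0, hi=2, mid=1, arr[mid]=4 -> 4 < 7, search right half
lo=2, hi=2, mid=2, arr[mid]=6 -> 6 < 7, search right half
lo=3 > hi=2, target 7 not found

Binary search determines that 7 is not in the array after 4 comparisons. The search space was exhausted without finding the target.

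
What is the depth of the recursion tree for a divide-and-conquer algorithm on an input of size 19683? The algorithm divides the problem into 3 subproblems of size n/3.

For divide and conquer with division factor 3:

Problem sizes at each level:
Level 0: 19683
Level 1: 6561
Level 2: 2187
Level 3: 729
Level 4: 243
Level 5: 81
Level 6: 27
Level 7: 9
Level 8: 3
Level 9: 1

The root is level 0 and the size-1 base case is level 9 (the tree spans levels 0 through 9, i.e. 10 levels counting the root), so the depth is the number of divisions: log_3(19683) = 9

The recursion tree depth is log_3(19683) = 9. At each level, the problem size is divided by 3, so it takes 9 divisions to reduce to a base case of size 1. The algorithm makes 3 recursive calls at each level.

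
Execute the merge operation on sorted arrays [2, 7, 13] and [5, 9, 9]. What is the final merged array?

Merging process:

Compare 2 vs 5: take 2 from left. Merged: [2]
Compare 7 vs 5: take 5 from right. Merged: [2, 5]
Compare 7 vs 9: take 7 from left. Merged: [2, 5, 7]
Compare 13 vs 9: take 9 from right. Merged: [2, 5, 7, 9]
Compare 13 vs 9: take 9 from right. Merged: [2, 5, 7, 9, 9]
Append remaining from left: [13]. Merged: [2, 5, 7, 9, 9, 13]

Final merged array: [2, 5, 7, 9, 9, 13]
Total comparisons: 5

The merged array is [2, 5, 7, 9, 9, 13], requiring 5 comparisons. The merge step runs in O(n) time where n is the total number of elements.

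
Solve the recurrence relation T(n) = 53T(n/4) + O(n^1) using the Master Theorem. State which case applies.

Master Theorem for T(n) = 53T(n/4) + O(n^1):

a = 53, b = 4, c = 1
log_b(a) = log_4(53) = 2.8640

Case 1: c = 1 < log_4(53) = 2.8640
T(n) = O(n^(log_4 53))

For T(n) = 53T(n/4) + O(n^1): log_4(53) = 2.8640. This is Case 1 of the Master Theorem (c < log_b(a), work dominated by leaves), giving O(n^(log_4 53)).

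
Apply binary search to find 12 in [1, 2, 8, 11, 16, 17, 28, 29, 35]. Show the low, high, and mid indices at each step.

Binary search for 12 in [1, 2, 8, 11, 16, 17, 28, 29, 35]:

lo=0, hi=8, mid=4, arr[mid]=16 -> 16 > 12, search left half
lo=0, hi=3, mid=1, arr[mid]=2 -> 2 < 12, search right half
lo=2, hi=3, mid=2, arr[mid]=8 -> 8 < 12, search right half
lo=3, hi=3, mid=3, arr[mid]=11 -> 11 < 12, search right half
lo=4 > hi=3, target 12 not found

Binary search determines that 12 is not in the array after 4 comparisons. The search space was exhausted without finding the target.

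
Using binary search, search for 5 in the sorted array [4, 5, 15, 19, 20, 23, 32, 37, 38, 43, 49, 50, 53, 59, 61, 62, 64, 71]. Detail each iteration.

Binary search for 5 in [4, 5, 15, 19, 20, 23, 32, 37, 38, 43, 49, 50, 53, 59, 61, 62, 64, 71]:

lo=0, hi=17, mid=8, arr[mid]=38 -> 38 > 5, search left half
lo=0, hi=7, mid=3, arr[mid]=19 -> 19 > 5, search left half
lo=0, hi=2, mid=1, arr[mid]=5 -> Found target at index 1!

Binary search finds 5 at index 1 after 3 comparisons. The search repeatedly halves the search space by comparing with the middle element.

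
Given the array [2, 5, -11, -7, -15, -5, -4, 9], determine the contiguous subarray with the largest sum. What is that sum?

Using Kadane's algorithm on [2, 5, -11, -7, -15, -5, -4, 9]:

Scanning through the array:
Position 1 (value 5): max_ending_here = 7, max_so_far = 7
Position 2 (value -11): max_ending_here = -4, max_so_far = 7
Position 3 (value -7): max_ending_here = -7, max_so_far = 7
Position 4 (value -15): max_ending_here = -15, max_so_far = 7
Position 5 (value -5): max_ending_here = -5, max_so_far = 7
Position 6 (value -4): max_ending_here = -4, max_so_far = 7
Position 7 (value 9): max_ending_here = 9, max_so_far = 9

Maximum subarray: [9]
Maximum sum: 9

The maximum subarray is [9] with sum 9. This subarray runs from index 7 to index 7.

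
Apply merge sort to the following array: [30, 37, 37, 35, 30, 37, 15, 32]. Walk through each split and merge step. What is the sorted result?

Merge sort trace:

Split: [30, 37, 37, 35, 30, 37, 15, 32] -> [30, 37, 37, 35] and [30, 37, 15, 32]
  Split: [30, 37, 37, 35] -> [30, 37] and [37, 35]
    Split: [30, 37] -> [30] and [37]
    Merge: [30] + [37] -> [30, 37]
    Split: [37, 35] -> [37] and [35]
    Merge: [37] + [35] -> [35, 37]
  Merge: [30, 37] + [35, 37] -> [30, 35, 37, 37]
  Split: [30, 37, 15, 32] -> [30, 37] and [15, 32]
    Split: [30, 37] -> [30] and [37]
    Merge: [30] + [37] -> [30, 37]
    Split: [15, 32] -> [15] and [32]
    Merge: [15] + [32] -> [15, 32]
  Merge: [30, 37] + [15, 32] -> [15, 30, 32, 37]
Merge: [30, 35, 37, 37] + [15, 30, 32, 37] -> [15, 30, 30, 32, 35, 37, 37, 37]

Final sorted array: [15, 30, 30, 32, 35, 37, 37, 37]

The merge sort proceeds by recursively splitting the array and merging sorted halves.
After all merges, the sorted array is [15, 30, 30, 32, 35, 37, 37, 37].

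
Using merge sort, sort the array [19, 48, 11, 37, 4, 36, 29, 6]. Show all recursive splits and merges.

Merge sort trace:

Split: [19, 48, 11, 37, 4, 36, 29, 6] -> [19, 48, 11, 37] and [4, 36, 29, 6]
  Split: [19, 48, 11, 37] -> [19, 48] and [11, 37]
    Split: [19, 48] -> [19] and [48]
    Merge: [19] + [48] -> [19, 48]
    Split: [11, 37] -> [11] and [37]
    Merge: [11] + [37] -> [11, 37]
  Merge: [19, 48] + [11, 37] -> [11, 19, 37, 48]
  Split: [4, 36, 29, 6] -> [4, 36] and [29, 6]
    Split: [4, 36] -> [4] and [36]
    Merge: [4] + [36] -> [4, 36]
    Split: [29, 6] -> [29] and [6]
    Merge: [29] + [6] -> [6, 29]
  Merge: [4, 36] + [6, 29] -> [4, 6, 29, 36]
Merge: [11, 19, 37, 48] + [4, 6, 29, 36] -> [4, 6, 11, 19, 29, 36, 37, 48]

Final sorted array: [4, 6, 11, 19, 29, 36, 37, 48]

The merge sort proceeds by recursively splitting the array and merging sorted halves.
After all merges, the sorted array is [4, 6, 11, 19, 29, 36, 37, 48].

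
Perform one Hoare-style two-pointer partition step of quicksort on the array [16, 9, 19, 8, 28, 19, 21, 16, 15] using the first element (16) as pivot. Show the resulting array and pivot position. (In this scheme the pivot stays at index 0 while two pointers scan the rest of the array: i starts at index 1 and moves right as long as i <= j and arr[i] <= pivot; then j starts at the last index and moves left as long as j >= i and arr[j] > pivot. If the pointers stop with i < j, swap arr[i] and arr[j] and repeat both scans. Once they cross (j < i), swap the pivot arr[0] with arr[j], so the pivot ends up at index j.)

Hoare-style two-pointer partition with pivot = 16:

Initial array: [16, 9, 19, 8, 28, 19, 21, 16, 15]

Pointers start at i = 1, j = 8.
i stops at index 2 (arr[2]=19 > 16), j stops at index 8 (arr[8]=15 <= 16): swap arr[2] and arr[8], array becomes [16, 9, 15, 8, 28, 19, 21, 16, 19]
i stops at index 4 (arr[4]=28 > 16), j stops at index 7 (arr[7]=16 <= 16): swap arr[4] and arr[7], array becomes [16, 9, 15, 8, 16, 19, 21, 28, 19]
i ends at 5, j ends at 4: the pointers have crossed (j < i), so scanning stops.

Swap pivot arr[0] with arr[4] to place pivot at position 4: [16, 9, 15, 8, 16, 19, 21, 28, 19]
Pivot position: 4

After partitioning with pivot 16, the array becomes [16, 9, 15, 8, 16, 19, 21, 28, 19]. The pivot is placed at index 4. All elements to the left of the pivot are <= 16, and all elements to the right are > 16.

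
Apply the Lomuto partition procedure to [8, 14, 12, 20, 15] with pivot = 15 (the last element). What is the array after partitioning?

Lomuto partition with pivot = 15:

Initial array: [8, 14, 12, 20, 15]

arr[0]=8 <= 15: swap with position 0, array becomes [8, 14, 12, 20, 15]
arr[1]=14 <= 15: swap with position 1, array becomes [8, 14, 12, 20, 15]
arr[2]=12 <= 15: swap with position 2, array becomes [8, 14, 12, 20, 15]
arr[3]=20 > 15: no swap

Place pivot at position 3: [8, 14, 12, 15, 20]
Pivot position: 3

After partitioning with pivot 15, the array becomes [8, 14, 12, 15, 20]. The pivot is placed at index 3. All elements to the left of the pivot are <= 15, and all elements to the right are > 15.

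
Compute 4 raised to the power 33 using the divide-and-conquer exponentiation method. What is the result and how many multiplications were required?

Computing 4^33 by squaring (build up from 4^1; each line after the first costs one multiplication):

4^1 = 4
4^2 = (4^1)^2 = 4^2 = 16
4^4 = (4^2)^2 = 16^2 = 256
4^8 = (4^4)^2 = 256^2 = 65536
4^16 = (4^8)^2 = 65536^2 = 4294967296
4^32 = (4^16)^2 = 4294967296^2 = 18446744073709551616
4^33 = 4 * 4^32 = 4 * 18446744073709551616 = 73786976294838206464

Result: 73786976294838206464
Multiplications needed: 6 (6 lines after 4^1)

4^33 = 73786976294838206464. Using exponentiation by squaring, this requires 6 multiplications. The key idea: if the exponent is even, square the half-power; if odd, multiply by the base once.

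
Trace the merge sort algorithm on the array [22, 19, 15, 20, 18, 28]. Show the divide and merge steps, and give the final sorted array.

Merge sort trace:

Split: [22, 19, 15, 20, 18, 28] -> [22, 19, 15] and [20, 18, 28]
  Split: [22, 19, 15] -> [22] and [19, 15]
    Split: [19, 15] -> [19] and [15]
    Merge: [19] + [15] -> [15, 19]
  Merge: [22] + [15, 19] -> [15, 19, 22]
  Split: [20, 18, 28] -> [20] and [18, 28]
    Split: [18, 28] -> [18] and [28]
    Merge: [18] + [28] -> [18, 28]
  Merge: [20] + [18, 28] -> [18, 20, 28]
Merge: [15, 19, 22] + [18, 20, 28] -> [15, 18, 19, 20, 22, 28]

Final sorted array: [15, 18, 19, 20, 22, 28]

The merge sort proceeds by recursively splitting the array and merging sorted halves.
After all merges, the sorted array is [15, 18, 19, 20, 22, 28].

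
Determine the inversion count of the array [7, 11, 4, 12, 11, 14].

Finding inversions in [7, 11, 4, 12, 11, 14]:

(0, 2): arr[0]=7 > arr[2]=4
(1, 2): arr[1]=11 > arr[2]=4
(3, 4): arr[3]=12 > arr[4]=11

Total inversions: 3

The array has 3 inversion(s): (0,2), (1,2), (3,4). Each pair (i,j) satisfies i < j and arr[i] > arr[j].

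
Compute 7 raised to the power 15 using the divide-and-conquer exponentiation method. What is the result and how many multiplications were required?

Computing 7^15 by squaring (build up from 7^1; each line after the first costs one multiplication):

7^1 = 7
7^2 = (7^1)^2 = 7^2 = 49
7^3 = 7 * 7^2 = 7 * 49 = 343
7^6 = (7^3)^2 = 343^2 = 117649
7^7 = 7 * 7^6 = 7 * 117649 = 823543
7^14 = (7^7)^2 = 823543^2 = 678223072849
7^15 = 7 * 7^14 = 7 * 678223072849 = 4747561509943

Result: 4747561509943
Multiplications needed: 6 (6 lines after 7^1)

7^15 = 4747561509943. Using exponentiation by squaring, this requires 6 multiplications. The key idea: if the exponent is even, square the half-power; if odd, multiply by the base once.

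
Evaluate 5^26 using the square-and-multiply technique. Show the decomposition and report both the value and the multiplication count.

Computing 5^26 by squaring (build up from 5^1; each line after the first costs one multiplication):

5^1 = 5
5^2 = (5^1)^2 = 5^2 = 25
5^3 = 5 * 5^2 = 5 * 25 = 125
5^6 = (5^3)^2 = 125^2 = 15625
5^12 = (5^6)^2 = 15625^2 = 244140625
5^13 = 5 * 5^12 = 5 * 244140625 = 1220703125
5^26 = (5^13)^2 = 1220703125^2 = 1490116119384765625

Result: 1490116119384765625
Multiplications needed: 6 (6 lines after 5^1)

5^26 = 1490116119384765625. Using exponentiation by squaring, this requires 6 multiplications. The key idea: if the exponent is even, square the half-power; if odd, multiply by the base once.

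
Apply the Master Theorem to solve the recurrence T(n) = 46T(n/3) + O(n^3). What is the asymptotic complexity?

Master Theorem for T(n) = 46T(n/3) + O(n^3):

a = 46, b = 3, c = 3
log_b(a) = log_3(46) = 3.4850

Case 1: c = 3 < log_3(46) = 3.4850
T(n) = O(n^(log_3 46))

For T(n) = 46T(n/3) + O(n^3): log_3(46) = 3.4850. This is Case 1 of the Master Theorem (c < log_b(a), work dominated by leaves), giving O(n^(log_3 46)).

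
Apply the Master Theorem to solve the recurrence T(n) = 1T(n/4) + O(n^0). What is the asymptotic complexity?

Master Theorem for T(n) = 1T(n/4) + O(n^0):

a = 1, b = 4, c = 0
log_b(a) = log_4(1) = 0.0000

Case 2: c = 0 = log_4(1) = 0.0000
T(n) = O(n^0 log n) = O(log n)

For T(n) = 1T(n/4) + O(n^0): log_4(1) = 0.0000. This is Case 2 of the Master Theorem (c = log_b(a), equal work at all levels), giving O(log n).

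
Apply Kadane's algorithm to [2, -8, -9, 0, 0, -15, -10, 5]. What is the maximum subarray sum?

Using Kadane's algorithm on [2, -8, -9, 0, 0, -15, -10, 5]:

Scanning through the array:
Position 1 (value -8): max_ending_here = -6, max_so_far = 2
Position 2 (value -9): max_ending_here = -9, max_so_far = 2
Position 3 (value 0): max_ending_here = 0, max_so_far = 2
Position 4 (value 0): max_ending_here = 0, max_so_far = 2
Position 5 (value -15): max_ending_here = -15, max_so_far = 2
Position 6 (value -10): max_ending_here = -10, max_so_far = 2
Position 7 (value 5): max_ending_here = 5, max_so_far = 5

Maximum subarray: [5]
Maximum sum: 5

The maximum subarray is [5] with sum 5. This subarray runs from index 7 to index 7.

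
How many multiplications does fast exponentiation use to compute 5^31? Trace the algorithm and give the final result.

Computing 5^31 by squaring (build up from 5^1; each line after the first costs one multiplication):

5^1 = 5
5^2 = (5^1)^2 = 5^2 = 25
5^3 = 5 * 5^2 = 5 * 25 = 125
5^6 = (5^3)^2 = 125^2 = 15625
5^7 = 5 * 5^6 = 5 * 15625 = 78125
5^14 = (5^7)^2 = 78125^2 = 6103515625
5^15 = 5 * 5^14 = 5 * 6103515625 = 30517578125
5^30 = (5^15)^2 = 30517578125^2 = 931322574615478515625
5^31 = 5 * 5^30 = 5 * 931322574615478515625 = 4656612873077392578125

Result: 4656612873077392578125
Multiplications needed: 8 (8 lines after 5^1)

5^31 = 4656612873077392578125. Using exponentiation by squaring, this requires 8 multiplications. The key idea: if the exponent is even, square the half-power; if odd, multiply by the base once.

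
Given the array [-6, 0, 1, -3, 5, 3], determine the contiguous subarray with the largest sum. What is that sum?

Using Kadane's algorithm on [-6, 0, 1, -3, 5, 3]:

Scanning through the array:
Position 1 (value 0): max_ending_here = 0, max_so_far = 0
Position 2 (value 1): max_ending_here = 1, max_so_far = 1
Position 3 (value -3): max_ending_here = -2, max_so_far = 1
Position 4 (value 5): max_ending_here = 5, max_so_far = 5
Position 5 (value 3): max_ending_here = 8, max_so_far = 8

Maximum subarray: [5, 3]
Maximum sum: 8

The maximum subarray is [5, 3] with sum 8. This subarray runs from index 4 to index 5.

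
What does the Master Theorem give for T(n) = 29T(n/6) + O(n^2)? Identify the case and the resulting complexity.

Master Theorem for T(n) = 29T(n/6) + O(n^2):

a = 29, b = 6, c = 2
log_b(a) = log_6(29) = 1.8793

Case 3: c = 2 > log_6(29) = 1.8793
T(n) = O(n^2) = O(n^2)

For T(n) = 29T(n/6) + O(n^2): log_6(29) = 1.8793. This is Case 3 of the Master Theorem (c > log_b(a), work dominated by root), giving O(n^2).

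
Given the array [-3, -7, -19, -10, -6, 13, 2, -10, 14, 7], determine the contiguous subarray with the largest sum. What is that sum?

Using Kadane's algorithm on [-3, -7, -19, -10, -6, 13, 2, -10, 14, 7]:

Scanning through the array:
Position 1 (value -7): max_ending_here = -7, max_so_far = -3
Position 2 (value -19): max_ending_here = -19, max_so_far = -3
Position 3 (value -10): max_ending_here = -10, max_so_far = -3
Position 4 (value -6): max_ending_here = -6, max_so_far = -3
Position 5 (value 13): max_ending_here = 13, max_so_far = 13
Position 6 (value 2): max_ending_here = 15, max_so_far = 15
Position 7 (value -10): max_ending_here = 5, max_so_far = 15
Position 8 (value 14): max_ending_here = 19, max_so_far = 19
Position 9 (value 7): max_ending_here = 26, max_so_far = 26

Maximum subarray: [13, 2, -10, 14, 7]
Maximum sum: 26

The maximum subarray is [13, 2, -10, 14, 7] with sum 26. This subarray runs from index 5 to index 9.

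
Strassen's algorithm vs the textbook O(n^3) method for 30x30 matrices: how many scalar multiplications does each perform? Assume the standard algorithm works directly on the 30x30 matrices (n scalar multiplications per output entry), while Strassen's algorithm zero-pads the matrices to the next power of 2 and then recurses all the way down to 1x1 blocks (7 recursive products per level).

Matrix multiplication for 30x30 matrices:

Strassen's algorithm requires power-of-2 dimensions. Pad 30x30 to 32x32 (next power of 2).

Standard algorithm: 30^3 = 27000 multiplications
Strassen's algorithm: 7^(log2(32)) = 7^5 = 16807 multiplications
Savings: 27000 - 16807 = 10193 multiplications

Standard: 27000 multiplications (30^3). Strassen: 16807 multiplications (7^5, after padding to 32x32). Strassen reduces 8 recursive multiplications to 7 at each level.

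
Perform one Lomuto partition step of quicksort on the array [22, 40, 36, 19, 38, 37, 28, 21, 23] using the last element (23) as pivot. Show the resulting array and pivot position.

Lomuto partition with pivot = 23:

Initial array: [22, 40, 36, 19, 38, 37, 28, 21, 23]

arr[0]=22 <= 23: swap with position 0, array becomes [22, 40, 36, 19, 38, 37, 28, 21, 23]
arr[1]=40 > 23: no swap
arr[2]=36 > 23: no swap
arr[3]=19 <= 23: swap with position 1, array becomes [22, 19, 36, 40, 38, 37, 28, 21, 23]
arr[4]=38 > 23: no swap
arr[5]=37 > 23: no swap
arr[6]=28 > 23: no swap
arr[7]=21 <= 23: swap with position 2, array becomes [22, 19, 21, 40, 38, 37, 28, 36, 23]

Place pivot at position 3: [22, 19, 21, 23, 38, 37, 28, 36, 40]
Pivot position: 3

After partitioning with pivot 23, the array becomes [22, 19, 21, 23, 38, 37, 28, 36, 40]. The pivot is placed at index 3. All elements to the left of the pivot are <= 23, and all elements to the right are > 23.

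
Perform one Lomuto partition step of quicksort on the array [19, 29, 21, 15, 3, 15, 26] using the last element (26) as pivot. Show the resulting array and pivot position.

Lomuto partition with pivot = 26:

Initial array: [19, 29, 21, 15, 3, 15, 26]

arr[0]=19 <= 26: swap with position 0, array becomes [19, 29, 21, 15, 3, 15, 26]
arr[1]=29 > 26: no swap
arr[2]=21 <= 26: swap with position 1, array becomes [19, 21, 29, 15, 3, 15, 26]
arr[3]=15 <= 26: swap with position 2, array becomes [19, 21, 15, 29, 3, 15, 26]
arr[4]=3 <= 26: swap with position 3, array becomes [19, 21, 15, 3, 29, 15, 26]
arr[5]=15 <= 26: swap with position 4, array becomes [19, 21, 15, 3, 15, 29, 26]

Place pivot at position 5: [19, 21, 15, 3, 15, 26, 29]
Pivot position: 5

After partitioning with pivot 26, the array becomes [19, 21, 15, 3, 15, 26, 29]. The pivot is placed at index 5. All elements to the left of the pivot are <= 26, and all elements to the right are > 26.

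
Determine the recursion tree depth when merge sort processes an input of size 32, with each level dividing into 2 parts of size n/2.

For divide and conquer with division factor 2:

Problem sizes at each level:
Level 0: 32
Level 1: 16
Level 2: 8
Level 3: 4
Level 4: 2
Level 5: 1

The root is level 0 and the size-1 base case is level 5 (the tree spans levels 0 through 5, i.e. 6 levels counting the root), so the depth is the number of divisions: log_2(32) = 5

The recursion tree depth is log_2(32) = 5. At each level, the problem size is divided by 2, so it takes 5 divisions to reduce to a base case of size 1. The algorithm makes 2 recursive calls at each level.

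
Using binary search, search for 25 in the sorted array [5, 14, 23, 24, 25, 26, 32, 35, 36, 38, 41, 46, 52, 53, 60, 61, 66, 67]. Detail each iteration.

Binary search for 25 in [5, 14, 23, 24, 25, 26, 32, 35, 36, 38, 41, 46, 52, 53, 60, 61, 66, 67]:

lo=0, hi=17, mid=8, arr[mid]=36 -> 36 > 25, search left half
lo=0, hi=7, mid=3, arr[mid]=24 -> 24 < 25, search right half
lo=4, hi=7, mid=5, arr[mid]=26 -> 26 > 25, search left half
lo=4, hi=4, mid=4, arr[mid]=25 -> Found target at index 4!

Binary search finds 25 at index 4 after 4 comparisons. The search repeatedly halves the search space by comparing with the middle element.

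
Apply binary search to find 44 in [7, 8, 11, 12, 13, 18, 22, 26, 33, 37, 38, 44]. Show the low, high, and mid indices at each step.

Binary search for 44 in [7, 8, 11, 12, 13, 18, 22, 26, 33, 37, 38, 44]:

lo=0, hi=11, mid=5, arr[mid]=18 -> 18 < 44, search right half
lo=6, hi=11, mid=8, arr[mid]=33 -> 33 < 44, search right half
lo=9, hi=11, mid=10, arr[mid]=38 -> 38 < 44, search right half
lo=11, hi=11, mid=11, arr[mid]=44 -> Found target at index 11!

Binary search finds 44 at index 11 after 4 comparisons. The search repeatedly halves the search space by comparing with the middle element.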